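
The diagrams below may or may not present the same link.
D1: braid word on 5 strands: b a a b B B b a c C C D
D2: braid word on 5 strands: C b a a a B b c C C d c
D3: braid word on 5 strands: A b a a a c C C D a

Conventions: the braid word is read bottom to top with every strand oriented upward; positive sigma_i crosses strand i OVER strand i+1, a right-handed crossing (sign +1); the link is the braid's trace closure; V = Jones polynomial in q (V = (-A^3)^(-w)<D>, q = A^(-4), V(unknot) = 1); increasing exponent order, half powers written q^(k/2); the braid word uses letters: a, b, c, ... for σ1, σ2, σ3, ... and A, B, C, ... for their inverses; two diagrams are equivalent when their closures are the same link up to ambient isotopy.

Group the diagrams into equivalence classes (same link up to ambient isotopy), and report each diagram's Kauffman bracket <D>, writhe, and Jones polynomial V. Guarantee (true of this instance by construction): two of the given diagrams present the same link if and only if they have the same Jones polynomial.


grouping into links: {D1, D2, D3}
V(D1) = q + q^3 - q^4  (w +2, c 12, <D> = -A^-10 + A^-6 + A^2)
D2 (bracket -A^-4 + 1 + A^8; 12 crossings at w = +4): V = q + q^3 - q^4
V(D3) = q + q^3 - q^4  [10 crossings, <D> = -A^-10 + A^-6 + A^2, w = +2]
why: one V(q) for all 3 diagrams — one class (guaranteed)


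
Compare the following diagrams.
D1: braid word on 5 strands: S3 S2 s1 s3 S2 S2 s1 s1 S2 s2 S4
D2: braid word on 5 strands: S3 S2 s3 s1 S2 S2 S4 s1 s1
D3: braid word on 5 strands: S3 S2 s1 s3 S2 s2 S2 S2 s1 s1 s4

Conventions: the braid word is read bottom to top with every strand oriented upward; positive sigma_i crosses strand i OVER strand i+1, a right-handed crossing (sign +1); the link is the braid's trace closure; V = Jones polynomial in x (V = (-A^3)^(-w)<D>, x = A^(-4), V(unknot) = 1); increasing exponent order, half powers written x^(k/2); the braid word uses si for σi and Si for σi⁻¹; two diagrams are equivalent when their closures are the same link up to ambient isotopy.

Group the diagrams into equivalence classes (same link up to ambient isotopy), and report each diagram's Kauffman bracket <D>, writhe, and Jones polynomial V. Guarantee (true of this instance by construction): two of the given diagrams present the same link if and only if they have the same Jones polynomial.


classes: {D1, D2, D3}
V(D1) = -x^(-3/2) - 2x^(1/2) + x^(3/2) - x^(5/2) + x^(7/2)  [11 crossings, <D> = -A^-17 + A^-13 - A^-9 + 2A^-5 + A^3, w = -1]
D2 (bracket -A^-17 + A^-13 - A^-9 + 2A^-5 + A^3; 9 crossings at w = -1): V = -x^(-3/2) - 2x^(1/2) + x^(3/2) - x^(5/2) + x^(7/2)
V(D3) = -x^(-3/2) - 2x^(1/2) + x^(3/2) - x^(5/2) + x^(7/2)  [11 crossings, <D> = -A^-11 + A^-7 - A^-3 + 2A + A^9, w = +1]
note: one V(x) for all 3 diagrams — one class (guaranteed)


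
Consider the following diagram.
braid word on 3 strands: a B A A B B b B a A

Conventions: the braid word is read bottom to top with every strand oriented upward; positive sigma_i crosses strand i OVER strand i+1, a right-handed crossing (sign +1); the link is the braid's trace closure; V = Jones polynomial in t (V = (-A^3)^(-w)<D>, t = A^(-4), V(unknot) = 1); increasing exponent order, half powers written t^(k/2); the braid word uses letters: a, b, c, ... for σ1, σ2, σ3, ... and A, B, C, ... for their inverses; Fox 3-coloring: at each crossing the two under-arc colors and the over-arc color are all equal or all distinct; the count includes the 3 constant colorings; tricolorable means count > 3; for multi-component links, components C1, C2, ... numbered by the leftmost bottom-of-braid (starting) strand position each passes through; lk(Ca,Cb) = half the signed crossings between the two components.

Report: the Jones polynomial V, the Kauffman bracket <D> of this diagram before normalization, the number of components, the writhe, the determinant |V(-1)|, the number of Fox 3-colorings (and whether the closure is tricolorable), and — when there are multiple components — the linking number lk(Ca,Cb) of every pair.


Jones polynomial: V(t) = -t^-6 + t^-5 - t^-4 + 2t^-3 - t^-2 + t^-1
<D> = A^-8 - A^-4 + 2 - A^4 + A^8 - A^12; writhe -4
components 1, writhe -4 (10 crossings)
3-colorings: 3 of 3^10, det 7 — not tricolorable
note: |V(-1)| = 7: so not tricolorable, since 3 does not divide 7


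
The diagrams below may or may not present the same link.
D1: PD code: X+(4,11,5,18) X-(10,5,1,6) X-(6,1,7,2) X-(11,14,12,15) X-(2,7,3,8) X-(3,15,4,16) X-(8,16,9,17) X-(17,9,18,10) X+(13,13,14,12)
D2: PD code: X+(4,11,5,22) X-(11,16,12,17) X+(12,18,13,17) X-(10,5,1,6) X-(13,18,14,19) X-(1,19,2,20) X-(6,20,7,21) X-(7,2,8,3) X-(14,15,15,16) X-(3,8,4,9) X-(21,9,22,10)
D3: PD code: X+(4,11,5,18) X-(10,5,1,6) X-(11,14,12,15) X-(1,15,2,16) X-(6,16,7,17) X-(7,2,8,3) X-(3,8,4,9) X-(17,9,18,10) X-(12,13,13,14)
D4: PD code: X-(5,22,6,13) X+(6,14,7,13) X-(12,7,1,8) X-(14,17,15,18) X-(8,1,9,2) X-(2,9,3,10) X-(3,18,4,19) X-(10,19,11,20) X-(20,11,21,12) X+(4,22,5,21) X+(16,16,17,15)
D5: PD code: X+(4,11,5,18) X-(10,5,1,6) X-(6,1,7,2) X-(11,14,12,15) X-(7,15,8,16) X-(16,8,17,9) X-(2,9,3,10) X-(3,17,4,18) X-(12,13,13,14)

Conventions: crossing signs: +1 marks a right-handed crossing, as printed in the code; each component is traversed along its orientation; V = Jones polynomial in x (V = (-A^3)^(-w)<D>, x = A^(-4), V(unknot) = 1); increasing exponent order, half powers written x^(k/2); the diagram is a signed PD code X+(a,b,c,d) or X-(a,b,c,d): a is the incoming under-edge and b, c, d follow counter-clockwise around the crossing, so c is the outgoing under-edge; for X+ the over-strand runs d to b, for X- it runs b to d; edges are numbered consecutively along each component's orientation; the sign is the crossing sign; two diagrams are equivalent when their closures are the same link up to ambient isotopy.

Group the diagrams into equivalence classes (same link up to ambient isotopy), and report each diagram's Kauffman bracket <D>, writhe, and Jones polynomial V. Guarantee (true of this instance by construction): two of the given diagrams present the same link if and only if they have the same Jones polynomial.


classes: {D1, D2, D3, D4, D5}
V(D1) = x^(-13/2) - x^(-11/2) + x^(-9/2) - 2x^(-7/2) - x^(-3/2)  [9 crossings, <D> = A^-9 + 2A^-1 - A^3 + A^7 - A^11, w = -5]
D2 (bracket A^-15 + 2A^-7 - A^-3 + A - A^5; 11 crossings at w = -7): V = x^(-13/2) - x^(-11/2) + x^(-9/2) - 2x^(-7/2) - x^(-3/2)
D3 (bracket A^-15 + 2A^-7 - A^-3 + A - A^5; 9 crossings at w = -7): V = x^(-13/2) - x^(-11/2) + x^(-9/2) - 2x^(-7/2) - x^(-3/2)
V(D4) = x^(-13/2) - x^(-11/2) + x^(-9/2) - 2x^(-7/2) - x^(-3/2)  [11 crossings, <D> = A^-9 + 2A^-1 - A^3 + A^7 - A^11, w = -5]
V(D5) = x^(-13/2) - x^(-11/2) + x^(-9/2) - 2x^(-7/2) - x^(-3/2)  [9 crossings, <D> = A^-15 + 2A^-7 - A^-3 + A - A^5, w = -7]
insight: all 5 diagrams share one V(x), hence one class


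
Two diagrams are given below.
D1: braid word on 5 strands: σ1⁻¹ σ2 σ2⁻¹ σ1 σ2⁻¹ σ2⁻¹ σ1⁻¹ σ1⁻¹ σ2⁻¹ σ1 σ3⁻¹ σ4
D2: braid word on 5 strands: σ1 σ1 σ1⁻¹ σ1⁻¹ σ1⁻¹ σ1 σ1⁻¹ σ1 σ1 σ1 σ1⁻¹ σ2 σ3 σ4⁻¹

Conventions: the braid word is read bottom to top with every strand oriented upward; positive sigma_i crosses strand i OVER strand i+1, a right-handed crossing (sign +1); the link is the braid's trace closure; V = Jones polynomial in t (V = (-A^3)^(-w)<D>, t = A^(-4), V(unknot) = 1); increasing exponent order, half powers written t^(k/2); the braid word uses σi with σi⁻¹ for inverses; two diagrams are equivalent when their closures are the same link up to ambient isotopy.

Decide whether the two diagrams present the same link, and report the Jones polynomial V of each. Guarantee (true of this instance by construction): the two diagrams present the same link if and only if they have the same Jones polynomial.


equivalent: no
D1 (bracket A^-8 - A^-4 + 2 - A^4 + A^8 - A^12; 12 crossings at w = -4): V = -t^-6 + t^-5 - t^-4 + 2t^-3 - t^-2 + t^-1
D2 (bracket A^6; 14 crossings at w = +2): V = 1
key observation: V(t) takes 2 values over 2 diagrams, fixing the grouping


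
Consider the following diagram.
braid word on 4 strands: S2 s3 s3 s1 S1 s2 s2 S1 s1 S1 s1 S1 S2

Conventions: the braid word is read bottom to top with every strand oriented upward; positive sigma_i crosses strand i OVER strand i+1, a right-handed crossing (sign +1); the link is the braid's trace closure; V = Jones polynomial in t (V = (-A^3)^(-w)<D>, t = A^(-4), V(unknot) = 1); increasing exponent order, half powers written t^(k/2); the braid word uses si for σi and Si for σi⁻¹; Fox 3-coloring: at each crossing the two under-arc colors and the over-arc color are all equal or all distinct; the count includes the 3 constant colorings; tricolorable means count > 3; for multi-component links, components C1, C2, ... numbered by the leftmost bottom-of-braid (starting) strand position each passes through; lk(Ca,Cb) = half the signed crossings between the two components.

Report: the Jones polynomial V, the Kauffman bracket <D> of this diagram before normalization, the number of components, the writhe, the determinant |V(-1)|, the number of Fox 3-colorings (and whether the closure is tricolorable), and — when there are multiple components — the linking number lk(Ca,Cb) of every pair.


V(t) = 1 + t + t^2 + t^3
bracket: -A^-9 - A^-5 - A^-1 - A^3, w = +1
3 components, writhe +1, over 13 crossings
lk(C1,C2) = 0
linking number lk(C1,C3) = 0
lk(C2,C3): +1
det 0, colorings 9 of 3^13 — tricolorable
observation: the span of V is 3, within the link bound 13 + 3 - 1


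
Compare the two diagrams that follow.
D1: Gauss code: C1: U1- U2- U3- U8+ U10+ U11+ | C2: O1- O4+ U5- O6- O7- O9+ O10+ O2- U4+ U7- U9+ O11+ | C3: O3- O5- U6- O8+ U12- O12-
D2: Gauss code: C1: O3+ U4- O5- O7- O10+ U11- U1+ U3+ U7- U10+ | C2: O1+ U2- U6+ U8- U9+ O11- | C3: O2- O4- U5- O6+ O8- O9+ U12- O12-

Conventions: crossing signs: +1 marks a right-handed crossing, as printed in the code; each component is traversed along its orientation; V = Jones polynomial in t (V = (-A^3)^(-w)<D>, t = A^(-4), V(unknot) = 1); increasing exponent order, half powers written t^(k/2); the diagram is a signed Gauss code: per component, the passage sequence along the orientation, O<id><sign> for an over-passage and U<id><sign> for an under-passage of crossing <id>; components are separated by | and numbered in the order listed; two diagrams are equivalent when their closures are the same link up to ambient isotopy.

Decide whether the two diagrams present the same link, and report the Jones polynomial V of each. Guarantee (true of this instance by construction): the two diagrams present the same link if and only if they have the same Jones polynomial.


equivalent: yes
D1 (bracket A^-6 + A^-2 + A^2 + A^6; 12 crossings at w = -2): V = t^-3 + t^-2 + t^-1 + 1
V(D2) = t^-3 + t^-2 + t^-1 + 1  (w -2, c 12, <D> = A^-6 + A^-2 + A^2 + A^6)
key observation: all 2 diagrams share one V(t), hence one class


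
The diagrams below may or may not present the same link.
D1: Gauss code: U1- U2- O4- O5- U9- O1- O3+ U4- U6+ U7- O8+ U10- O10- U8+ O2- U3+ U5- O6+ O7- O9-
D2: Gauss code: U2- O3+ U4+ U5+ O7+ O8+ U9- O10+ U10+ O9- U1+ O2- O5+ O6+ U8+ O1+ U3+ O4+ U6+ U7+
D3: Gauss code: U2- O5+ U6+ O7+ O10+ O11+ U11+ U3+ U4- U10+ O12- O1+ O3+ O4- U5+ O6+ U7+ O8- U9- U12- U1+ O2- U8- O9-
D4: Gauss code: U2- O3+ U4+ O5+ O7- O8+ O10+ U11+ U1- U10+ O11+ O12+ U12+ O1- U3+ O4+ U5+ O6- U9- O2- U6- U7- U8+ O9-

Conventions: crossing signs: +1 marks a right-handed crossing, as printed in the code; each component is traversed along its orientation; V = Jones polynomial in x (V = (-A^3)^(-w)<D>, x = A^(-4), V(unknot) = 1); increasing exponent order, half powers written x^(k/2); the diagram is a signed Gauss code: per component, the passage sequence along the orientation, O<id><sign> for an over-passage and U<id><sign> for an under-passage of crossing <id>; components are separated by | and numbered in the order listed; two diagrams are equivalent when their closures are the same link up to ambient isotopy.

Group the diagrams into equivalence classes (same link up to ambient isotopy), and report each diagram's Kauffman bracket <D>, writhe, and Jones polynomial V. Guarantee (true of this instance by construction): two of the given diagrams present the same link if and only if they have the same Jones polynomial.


equivalence classes: {D1} | {D2} | {D3, D4}
D1 (bracket A^-8 - A^-4 + 2 - A^4 + A^8 - A^12; 10 crossings at w = -4): V = -x^-6 + x^-5 - x^-4 + 2x^-3 - x^-2 + x^-1
V(D2) = x^2 + 2x^4 - 2x^5 + x^6 - 2x^7 + x^8  (w +6, c 10, <D> = A^-14 - 2A^-10 + A^-6 - 2A^-2 + 2A^2 + A^10)
V(D3) = -x^-3 + x^-2 - x^-1 + 3 - x + x^2 - x^3  (w +2, c 12, <D> = -A^-6 + A^-2 - A^2 + 3A^6 - A^10 + A^14 - A^18)
V(D4) = -x^-3 + x^-2 - x^-1 + 3 - x + x^2 - x^3  (w +2, c 12, <D> = -A^-6 + A^-2 - A^2 + 3A^6 - A^10 + A^14 - A^18)
key observation: 3 classes among 4 diagrams; unequal V(x) rules out equality


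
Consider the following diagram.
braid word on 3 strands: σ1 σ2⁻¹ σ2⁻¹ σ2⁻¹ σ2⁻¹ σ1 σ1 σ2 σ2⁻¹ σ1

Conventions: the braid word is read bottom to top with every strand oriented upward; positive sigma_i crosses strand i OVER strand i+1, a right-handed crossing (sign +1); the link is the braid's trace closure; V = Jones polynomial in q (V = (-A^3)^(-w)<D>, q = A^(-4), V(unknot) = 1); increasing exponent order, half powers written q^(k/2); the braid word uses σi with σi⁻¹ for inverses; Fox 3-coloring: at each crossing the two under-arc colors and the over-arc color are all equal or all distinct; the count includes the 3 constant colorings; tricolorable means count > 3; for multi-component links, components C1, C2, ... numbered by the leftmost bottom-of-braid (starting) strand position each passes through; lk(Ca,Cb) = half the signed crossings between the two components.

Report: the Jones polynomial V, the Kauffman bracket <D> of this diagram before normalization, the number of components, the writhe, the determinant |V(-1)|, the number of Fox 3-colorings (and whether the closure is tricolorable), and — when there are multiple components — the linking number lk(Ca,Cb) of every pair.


Jones polynomial: V(q) = q^-4 - q^-3 + 2q^-2 - 2q^-1 + 4 - 2q + 2q^2 - q^3 + q^4
<D> = A^-16 - A^-12 + 2A^-8 - 2A^-4 + 4 - 2A^4 + 2A^8 - A^12 + A^16; writhe 0
components 3, writhe 0 (10 crossings)
linking number lk(C1,C2) = +2
lk(C1,C3): -2
lk(C2,C3) = 0
3-colorings: 3 of 3^10, det 16 — not tricolorable
note: |V(-1)| = 16: so not tricolorable, since 3 does not divide 16


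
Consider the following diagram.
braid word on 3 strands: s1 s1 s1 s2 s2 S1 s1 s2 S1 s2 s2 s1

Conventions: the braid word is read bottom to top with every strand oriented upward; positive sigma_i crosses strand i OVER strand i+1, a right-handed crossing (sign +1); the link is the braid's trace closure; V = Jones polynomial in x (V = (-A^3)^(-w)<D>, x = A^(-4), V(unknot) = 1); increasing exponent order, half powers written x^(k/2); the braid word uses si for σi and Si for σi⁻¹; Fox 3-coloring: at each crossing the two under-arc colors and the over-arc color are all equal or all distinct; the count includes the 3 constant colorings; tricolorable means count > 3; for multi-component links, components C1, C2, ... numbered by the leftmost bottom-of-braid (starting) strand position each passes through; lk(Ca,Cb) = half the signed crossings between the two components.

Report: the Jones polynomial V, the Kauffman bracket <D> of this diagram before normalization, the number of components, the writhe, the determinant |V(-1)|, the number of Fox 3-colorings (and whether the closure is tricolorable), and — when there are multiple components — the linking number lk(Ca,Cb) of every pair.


V(x) = x^3 - x^4 + 4x^5 - 5x^6 + 6x^7 - 7x^8 + 6x^9 - 5x^10 + 3x^11 - x^12
bracket: -A^-24 + 3A^-20 - 5A^-16 + 6A^-12 - 7A^-8 + 6A^-4 - 5 + 4A^4 - A^8 + A^12, w = +8
1 component, writhe +8, over 12 crossings
det 39, colorings 9 of 3^12 — tricolorable
observation: det 39 = |V(-1)|; divisible by 3, so tricolorable


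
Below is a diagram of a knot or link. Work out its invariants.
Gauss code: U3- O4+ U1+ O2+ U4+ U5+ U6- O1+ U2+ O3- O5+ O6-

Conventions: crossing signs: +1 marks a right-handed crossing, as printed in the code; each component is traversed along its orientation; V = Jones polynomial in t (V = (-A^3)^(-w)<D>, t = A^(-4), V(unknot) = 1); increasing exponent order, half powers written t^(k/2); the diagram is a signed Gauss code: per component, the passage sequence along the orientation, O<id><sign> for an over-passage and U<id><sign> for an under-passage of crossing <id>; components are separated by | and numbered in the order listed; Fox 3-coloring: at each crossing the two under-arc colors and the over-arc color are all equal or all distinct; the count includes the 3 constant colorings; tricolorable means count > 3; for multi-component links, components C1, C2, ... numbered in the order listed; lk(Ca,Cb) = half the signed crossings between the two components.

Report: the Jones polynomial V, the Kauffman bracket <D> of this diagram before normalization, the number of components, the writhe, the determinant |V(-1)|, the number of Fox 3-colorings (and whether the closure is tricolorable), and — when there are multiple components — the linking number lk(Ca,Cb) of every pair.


V(t) = t + t^3 - t^4
bracket: -A^-10 + A^-6 + A^2, w = +2
1 component, writhe +2, over 6 crossings
det 3, colorings 9 of 3^6 — tricolorable
observation: |V(-1)| = 3: so tricolorable, since 3 divides 3


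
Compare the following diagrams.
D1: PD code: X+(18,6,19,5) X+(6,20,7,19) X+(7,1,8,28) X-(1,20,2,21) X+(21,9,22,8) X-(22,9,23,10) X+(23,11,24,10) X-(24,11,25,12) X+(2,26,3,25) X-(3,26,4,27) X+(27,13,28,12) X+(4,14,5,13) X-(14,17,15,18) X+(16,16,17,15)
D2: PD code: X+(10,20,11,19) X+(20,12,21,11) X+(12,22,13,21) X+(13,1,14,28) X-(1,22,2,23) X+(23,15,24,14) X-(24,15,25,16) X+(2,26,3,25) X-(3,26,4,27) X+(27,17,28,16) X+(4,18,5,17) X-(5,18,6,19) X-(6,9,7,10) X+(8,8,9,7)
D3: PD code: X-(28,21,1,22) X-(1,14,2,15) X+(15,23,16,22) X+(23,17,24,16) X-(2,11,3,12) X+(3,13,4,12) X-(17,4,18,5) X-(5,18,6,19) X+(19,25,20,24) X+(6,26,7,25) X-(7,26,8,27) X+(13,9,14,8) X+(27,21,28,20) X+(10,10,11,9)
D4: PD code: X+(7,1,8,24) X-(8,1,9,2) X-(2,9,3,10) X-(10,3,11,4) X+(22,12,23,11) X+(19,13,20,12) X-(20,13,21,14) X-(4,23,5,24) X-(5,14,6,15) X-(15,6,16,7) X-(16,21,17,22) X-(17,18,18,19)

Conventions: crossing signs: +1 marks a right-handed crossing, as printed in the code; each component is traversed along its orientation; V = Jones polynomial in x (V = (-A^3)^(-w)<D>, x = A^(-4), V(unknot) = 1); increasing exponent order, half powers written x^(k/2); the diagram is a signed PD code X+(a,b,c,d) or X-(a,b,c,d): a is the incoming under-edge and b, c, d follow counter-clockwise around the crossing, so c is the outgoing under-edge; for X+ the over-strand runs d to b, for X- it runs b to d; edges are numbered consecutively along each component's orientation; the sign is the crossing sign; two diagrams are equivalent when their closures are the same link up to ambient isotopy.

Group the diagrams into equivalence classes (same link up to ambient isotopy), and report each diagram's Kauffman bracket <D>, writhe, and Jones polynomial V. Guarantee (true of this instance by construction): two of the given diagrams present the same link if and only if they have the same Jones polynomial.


grouping into links: {D1, D2} | {D3} | {D4}
V(D1) = x - x^2 + 2x^3 - x^4 + x^5 - x^6  (w +4, c 14, <D> = -A^-12 + A^-8 - A^-4 + 2 - A^4 + A^8)
V(D2) = x - x^2 + 2x^3 - x^4 + x^5 - x^6  (w +4, c 14, <D> = -A^-12 + A^-8 - A^-4 + 2 - A^4 + A^8)
V(D3) = -x^-3 + 2x^-2 - 2x^-1 + 3 - 2x + 2x^2 - x^3  [14 crossings, <D> = -A^-6 + 2A^-2 - 2A^2 + 3A^6 - 2A^10 + 2A^14 - A^18, w = +2]
V(D4) = -x^-6 + x^-5 - x^-4 + 2x^-3 - x^-2 + x^-1  (w -6, c 12, <D> = A^-14 - A^-10 + 2A^-6 - A^-2 + A^2 - A^6)
why: 3 classes among 4 diagrams; unequal V(x) rules out equality


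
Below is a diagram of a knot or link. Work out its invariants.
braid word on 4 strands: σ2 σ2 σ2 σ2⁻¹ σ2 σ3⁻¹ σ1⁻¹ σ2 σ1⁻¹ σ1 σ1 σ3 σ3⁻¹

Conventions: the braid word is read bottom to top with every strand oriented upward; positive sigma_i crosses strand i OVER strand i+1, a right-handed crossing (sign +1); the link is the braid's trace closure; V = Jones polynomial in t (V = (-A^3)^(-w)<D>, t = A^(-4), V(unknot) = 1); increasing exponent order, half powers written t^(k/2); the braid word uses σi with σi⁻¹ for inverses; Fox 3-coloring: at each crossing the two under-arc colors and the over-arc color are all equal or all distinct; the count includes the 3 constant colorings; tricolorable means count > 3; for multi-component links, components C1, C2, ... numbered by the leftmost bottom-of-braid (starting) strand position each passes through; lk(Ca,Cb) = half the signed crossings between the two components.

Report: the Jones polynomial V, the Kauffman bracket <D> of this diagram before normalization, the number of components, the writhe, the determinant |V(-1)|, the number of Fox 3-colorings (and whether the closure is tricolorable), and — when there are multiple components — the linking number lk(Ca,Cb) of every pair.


V = t + t^3 - t^4
<D> = A^-7 - A^-3 - A^5 (w = +3)
1 component over 13 crossings, w = +3
9 Fox colorings among 3^13, |V(-1)| = 3: tricolorable
why: det 3 = |V(-1)|; divisible by 3, so tricolorable


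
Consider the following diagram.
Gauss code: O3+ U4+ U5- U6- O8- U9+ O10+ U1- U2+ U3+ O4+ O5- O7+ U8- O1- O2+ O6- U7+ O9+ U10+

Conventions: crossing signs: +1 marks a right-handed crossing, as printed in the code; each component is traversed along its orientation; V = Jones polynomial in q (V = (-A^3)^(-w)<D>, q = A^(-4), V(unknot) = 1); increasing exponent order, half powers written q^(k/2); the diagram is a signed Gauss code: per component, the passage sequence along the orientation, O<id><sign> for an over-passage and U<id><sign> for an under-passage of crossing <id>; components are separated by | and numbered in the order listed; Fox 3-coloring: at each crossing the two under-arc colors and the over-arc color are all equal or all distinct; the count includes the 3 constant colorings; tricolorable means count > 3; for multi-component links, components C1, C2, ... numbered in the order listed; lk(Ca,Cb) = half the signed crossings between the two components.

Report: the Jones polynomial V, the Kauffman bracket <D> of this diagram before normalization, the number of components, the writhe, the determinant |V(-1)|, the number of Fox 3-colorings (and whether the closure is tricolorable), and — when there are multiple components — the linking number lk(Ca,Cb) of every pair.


V(q) = q^-1 - 1 + 2q - 2q^2 + 2q^3 - 2q^4 + q^5
bracket: A^-14 - 2A^-10 + 2A^-6 - 2A^-2 + 2A^2 - A^6 + A^10, w = +2
1 component, writhe +2, over 10 crossings
det 11, colorings 3 of 3^10 — not tricolorable
observation: the span of V is 6, forcing >= 6 crossings in any diagram


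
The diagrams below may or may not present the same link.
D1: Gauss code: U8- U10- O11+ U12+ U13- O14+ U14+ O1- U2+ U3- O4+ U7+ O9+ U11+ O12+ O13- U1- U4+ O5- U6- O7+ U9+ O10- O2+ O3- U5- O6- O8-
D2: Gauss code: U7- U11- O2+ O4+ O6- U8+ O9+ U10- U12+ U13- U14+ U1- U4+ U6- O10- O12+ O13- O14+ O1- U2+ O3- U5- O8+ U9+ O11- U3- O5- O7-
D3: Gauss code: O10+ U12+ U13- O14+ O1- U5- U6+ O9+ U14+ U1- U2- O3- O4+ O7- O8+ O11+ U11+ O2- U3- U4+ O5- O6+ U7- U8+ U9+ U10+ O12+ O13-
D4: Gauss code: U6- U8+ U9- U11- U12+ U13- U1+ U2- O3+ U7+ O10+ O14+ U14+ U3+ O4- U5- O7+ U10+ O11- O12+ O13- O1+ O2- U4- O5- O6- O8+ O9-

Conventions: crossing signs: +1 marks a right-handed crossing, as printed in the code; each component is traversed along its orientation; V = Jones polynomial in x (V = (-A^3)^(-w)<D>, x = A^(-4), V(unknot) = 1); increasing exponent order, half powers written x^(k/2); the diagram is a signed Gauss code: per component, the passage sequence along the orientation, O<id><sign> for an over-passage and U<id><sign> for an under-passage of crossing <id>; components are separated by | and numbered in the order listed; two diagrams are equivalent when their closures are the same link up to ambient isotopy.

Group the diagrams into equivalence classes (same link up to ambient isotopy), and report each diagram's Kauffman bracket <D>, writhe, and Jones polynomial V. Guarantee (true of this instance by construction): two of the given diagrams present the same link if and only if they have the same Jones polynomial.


equivalence classes: {D1, D2, D4} | {D3}
D1 (bracket -A^-12 + 2A^-8 - 2A^-4 + 3 - 2A^4 + 2A^8 - A^12; 14 crossings at w = 0): V = -x^-3 + 2x^-2 - 2x^-1 + 3 - 2x + 2x^2 - x^3
D2 (bracket -A^-18 + 2A^-14 - 2A^-10 + 3A^-6 - 2A^-2 + 2A^2 - A^6; 14 crossings at w = -2): V = -x^-3 + 2x^-2 - 2x^-1 + 3 - 2x + 2x^2 - x^3
D3 (bracket A^6; 14 crossings at w = +2): V = 1
V(D4) = -x^-3 + 2x^-2 - 2x^-1 + 3 - 2x + 2x^2 - x^3  (w 0, c 14, <D> = -A^-12 + 2A^-8 - 2A^-4 + 3 - 2A^4 + 2A^8 - A^12)
key observation: V(x) takes 2 values over 4 diagrams, fixing the grouping


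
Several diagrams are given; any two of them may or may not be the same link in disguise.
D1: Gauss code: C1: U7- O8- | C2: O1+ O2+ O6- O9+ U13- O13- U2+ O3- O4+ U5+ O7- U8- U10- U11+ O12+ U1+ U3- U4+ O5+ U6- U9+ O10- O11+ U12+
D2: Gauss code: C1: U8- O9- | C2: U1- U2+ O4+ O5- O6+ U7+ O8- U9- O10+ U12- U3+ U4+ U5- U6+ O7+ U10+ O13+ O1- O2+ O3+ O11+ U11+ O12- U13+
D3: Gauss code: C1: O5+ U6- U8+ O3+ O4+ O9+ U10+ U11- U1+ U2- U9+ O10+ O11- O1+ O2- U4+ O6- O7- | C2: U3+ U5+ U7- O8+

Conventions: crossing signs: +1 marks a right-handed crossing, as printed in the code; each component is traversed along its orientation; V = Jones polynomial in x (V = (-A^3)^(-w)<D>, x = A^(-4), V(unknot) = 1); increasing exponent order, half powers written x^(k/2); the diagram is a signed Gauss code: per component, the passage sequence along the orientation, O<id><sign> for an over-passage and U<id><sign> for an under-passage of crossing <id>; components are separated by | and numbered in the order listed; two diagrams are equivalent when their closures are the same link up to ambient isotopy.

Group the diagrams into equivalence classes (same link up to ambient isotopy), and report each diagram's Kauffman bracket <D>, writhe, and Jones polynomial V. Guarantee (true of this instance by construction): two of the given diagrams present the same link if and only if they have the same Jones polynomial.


classes: {D1, D2} | {D3}
V(D1) = -x^(-3/2) - 2x^(1/2) + x^(3/2) - x^(5/2) + x^(7/2)  [13 crossings, <D> = -A^-11 + A^-7 - A^-3 + 2A + A^9, w = +1]
V(D2) = -x^(-3/2) - 2x^(1/2) + x^(3/2) - x^(5/2) + x^(7/2)  [13 crossings, <D> = -A^-5 + A^-1 - A^3 + 2A^7 + A^15, w = +3]
V(D3) = -x^(1/2) - x^(5/2)  [11 crossings, <D> = A^-1 + A^7, w = +3]
note: comparing 3 Jones polynomials yields 2 groups


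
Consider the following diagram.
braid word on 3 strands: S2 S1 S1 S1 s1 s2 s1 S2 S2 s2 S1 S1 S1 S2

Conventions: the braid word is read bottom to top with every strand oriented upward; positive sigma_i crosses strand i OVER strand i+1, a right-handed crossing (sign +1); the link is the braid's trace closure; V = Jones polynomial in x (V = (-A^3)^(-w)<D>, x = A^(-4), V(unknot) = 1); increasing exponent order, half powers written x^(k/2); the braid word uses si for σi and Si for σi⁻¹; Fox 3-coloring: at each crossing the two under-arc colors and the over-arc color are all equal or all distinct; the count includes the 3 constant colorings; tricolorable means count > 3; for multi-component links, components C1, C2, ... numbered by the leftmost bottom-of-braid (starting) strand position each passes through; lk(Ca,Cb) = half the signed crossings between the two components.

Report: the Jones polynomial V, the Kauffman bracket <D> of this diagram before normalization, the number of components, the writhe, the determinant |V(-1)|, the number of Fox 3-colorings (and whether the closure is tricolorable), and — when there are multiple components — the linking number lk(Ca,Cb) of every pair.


V = -x^-9 + 2x^-8 - 3x^-7 + 3x^-6 - 3x^-5 + 3x^-4 - x^-3 + x^-2
<D> = A^-10 - A^-6 + 3A^-2 - 3A^2 + 3A^6 - 3A^10 + 2A^14 - A^18 (w = -6)
1 component over 14 crossings, w = -6
3 Fox colorings among 3^14, |V(-1)| = 17: not tricolorable
why: free reduction leaves σ2⁻¹ σ1⁻¹ σ1⁻¹ σ2 σ1 σ2⁻¹ σ1⁻¹ σ1⁻¹ σ1⁻¹ σ2⁻¹ of the original 14 letters


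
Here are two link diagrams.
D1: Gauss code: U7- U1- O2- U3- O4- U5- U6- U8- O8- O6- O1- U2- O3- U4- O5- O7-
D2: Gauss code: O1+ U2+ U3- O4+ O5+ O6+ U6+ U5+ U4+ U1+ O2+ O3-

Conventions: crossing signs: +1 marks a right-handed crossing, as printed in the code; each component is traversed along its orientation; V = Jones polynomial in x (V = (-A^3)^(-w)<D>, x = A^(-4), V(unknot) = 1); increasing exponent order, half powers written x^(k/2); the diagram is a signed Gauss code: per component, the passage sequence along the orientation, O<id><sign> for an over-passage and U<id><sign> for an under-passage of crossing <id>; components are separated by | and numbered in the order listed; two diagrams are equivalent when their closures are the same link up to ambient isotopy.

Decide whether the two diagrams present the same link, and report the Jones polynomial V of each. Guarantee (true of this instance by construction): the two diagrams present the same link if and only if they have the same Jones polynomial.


same link: no
V(D1) = -x^-7 + x^-6 - x^-5 + x^-4 + x^-2  [8 crossings, <D> = A^-16 + A^-8 - A^-4 + 1 - A^4, w = -8]
D2 (bracket A^12; 6 crossings at w = +4): V = 1
note: 2 values of V(x) split the 2 diagrams


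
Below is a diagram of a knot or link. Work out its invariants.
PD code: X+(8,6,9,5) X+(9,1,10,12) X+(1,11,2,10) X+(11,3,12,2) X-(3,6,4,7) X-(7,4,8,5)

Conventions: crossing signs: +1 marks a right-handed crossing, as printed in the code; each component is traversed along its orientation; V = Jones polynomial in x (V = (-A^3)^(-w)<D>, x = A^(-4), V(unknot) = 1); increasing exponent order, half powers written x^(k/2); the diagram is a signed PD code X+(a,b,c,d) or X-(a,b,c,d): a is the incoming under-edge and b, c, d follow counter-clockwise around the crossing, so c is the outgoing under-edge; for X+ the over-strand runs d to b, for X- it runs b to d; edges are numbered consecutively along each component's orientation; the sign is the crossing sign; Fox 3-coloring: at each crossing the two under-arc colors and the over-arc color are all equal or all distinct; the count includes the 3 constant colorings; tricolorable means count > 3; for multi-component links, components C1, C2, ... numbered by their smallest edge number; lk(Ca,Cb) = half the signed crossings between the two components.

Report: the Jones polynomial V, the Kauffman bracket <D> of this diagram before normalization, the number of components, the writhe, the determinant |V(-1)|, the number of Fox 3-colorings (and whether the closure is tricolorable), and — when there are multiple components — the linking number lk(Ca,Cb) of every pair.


V(x) = x + x^3 - x^4
bracket: -A^-10 + A^-6 + A^2, w = +2
1 component, writhe +2, over 6 crossings
det 3, colorings 9 of 3^6 — tricolorable
observation: V spans 3 powers of x: at least 3 crossings in any diagram


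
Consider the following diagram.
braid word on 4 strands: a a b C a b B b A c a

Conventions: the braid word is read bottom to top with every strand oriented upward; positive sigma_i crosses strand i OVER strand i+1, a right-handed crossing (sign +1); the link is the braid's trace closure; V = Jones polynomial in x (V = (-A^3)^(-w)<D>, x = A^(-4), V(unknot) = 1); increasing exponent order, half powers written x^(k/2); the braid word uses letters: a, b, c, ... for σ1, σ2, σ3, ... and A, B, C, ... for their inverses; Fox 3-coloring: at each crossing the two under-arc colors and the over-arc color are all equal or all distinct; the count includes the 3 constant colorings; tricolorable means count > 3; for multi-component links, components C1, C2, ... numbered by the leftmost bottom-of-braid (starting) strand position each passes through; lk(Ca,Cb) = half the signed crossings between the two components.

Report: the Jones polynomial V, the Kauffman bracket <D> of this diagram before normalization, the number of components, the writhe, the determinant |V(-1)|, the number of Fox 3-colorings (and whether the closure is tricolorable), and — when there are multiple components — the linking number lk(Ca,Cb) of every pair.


V(x) = x + x^3 - x^4
bracket: A^-1 - A^3 - A^11, w = +5
1 component, writhe +5, over 11 crossings
det 3, colorings 9 of 3^11 — tricolorable
observation: w = +5 shifts under R1 moves; the (-A^3)^(-5) factor cancels that in V


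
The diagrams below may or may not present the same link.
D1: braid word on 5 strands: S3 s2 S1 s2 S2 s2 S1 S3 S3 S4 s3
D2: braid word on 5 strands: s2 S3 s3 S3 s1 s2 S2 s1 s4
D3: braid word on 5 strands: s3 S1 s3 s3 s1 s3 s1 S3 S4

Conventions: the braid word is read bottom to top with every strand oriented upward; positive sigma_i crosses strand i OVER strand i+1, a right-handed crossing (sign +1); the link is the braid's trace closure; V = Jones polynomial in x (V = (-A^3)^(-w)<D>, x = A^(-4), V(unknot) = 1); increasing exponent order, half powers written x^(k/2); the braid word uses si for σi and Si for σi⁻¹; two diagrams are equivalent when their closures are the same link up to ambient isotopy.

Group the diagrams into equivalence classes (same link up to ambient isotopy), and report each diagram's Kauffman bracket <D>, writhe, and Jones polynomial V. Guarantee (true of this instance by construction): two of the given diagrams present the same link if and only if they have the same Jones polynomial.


grouping into links: {D1} | {D2} | {D3}
V(D1) = -x^(-9/2) + x^(-7/2) - 2x^(-5/2) + 2x^(-3/2) - 2x^(-1/2) + x^(1/2) - x^(3/2)  (w -3, c 11, <D> = A^-15 - A^-11 + 2A^-7 - 2A^-3 + 2A - A^5 + A^9)
D2 (bracket A^-1 + A^7; 9 crossings at w = +3): V = -x^(1/2) - x^(5/2)
V(D3) = -x^(1/2) - x^(3/2) - x^(5/2) + x^(9/2)  (w +3, c 9, <D> = -A^-9 + A^-1 + A^3 + A^7)
key observation: 3 classes among 3 diagrams; unequal V(x) rules out equality


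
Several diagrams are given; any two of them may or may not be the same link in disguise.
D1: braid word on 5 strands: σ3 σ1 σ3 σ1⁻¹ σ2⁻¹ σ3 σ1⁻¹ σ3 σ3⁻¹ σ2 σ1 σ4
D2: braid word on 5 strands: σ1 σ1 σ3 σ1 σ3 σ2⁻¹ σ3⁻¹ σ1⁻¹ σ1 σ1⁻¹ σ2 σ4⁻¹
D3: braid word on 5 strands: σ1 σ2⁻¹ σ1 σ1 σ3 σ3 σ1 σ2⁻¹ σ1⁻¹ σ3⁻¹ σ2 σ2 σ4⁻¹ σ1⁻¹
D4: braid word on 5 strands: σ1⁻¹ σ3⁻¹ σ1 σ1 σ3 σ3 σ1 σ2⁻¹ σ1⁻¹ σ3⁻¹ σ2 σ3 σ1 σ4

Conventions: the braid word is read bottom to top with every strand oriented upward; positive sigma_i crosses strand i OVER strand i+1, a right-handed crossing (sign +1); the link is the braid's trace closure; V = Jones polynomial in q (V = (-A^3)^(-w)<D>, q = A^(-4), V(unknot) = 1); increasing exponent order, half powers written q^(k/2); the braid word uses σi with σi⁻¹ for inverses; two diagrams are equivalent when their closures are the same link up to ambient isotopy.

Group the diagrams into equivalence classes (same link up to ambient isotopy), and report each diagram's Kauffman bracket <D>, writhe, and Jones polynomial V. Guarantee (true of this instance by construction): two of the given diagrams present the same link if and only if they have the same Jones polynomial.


grouping into links: {D1} | {D2, D3, D4}
V(D1) = q + q^3 - q^4  (w +4, c 12, <D> = -A^-4 + 1 + A^8)
V(D2) = q - q^2 + 2q^3 - q^4 + q^5 - q^6  (w +2, c 12, <D> = -A^-18 + A^-14 - A^-10 + 2A^-6 - A^-2 + A^2)
V(D3) = q - q^2 + 2q^3 - q^4 + q^5 - q^6  [14 crossings, <D> = -A^-18 + A^-14 - A^-10 + 2A^-6 - A^-2 + A^2, w = +2]
D4 (bracket -A^-12 + A^-8 - A^-4 + 2 - A^4 + A^8; 14 crossings at w = +4): V = q - q^2 + 2q^3 - q^4 + q^5 - q^6
key observation: 2 classes among 4 diagrams; unequal V(q) rules out equality


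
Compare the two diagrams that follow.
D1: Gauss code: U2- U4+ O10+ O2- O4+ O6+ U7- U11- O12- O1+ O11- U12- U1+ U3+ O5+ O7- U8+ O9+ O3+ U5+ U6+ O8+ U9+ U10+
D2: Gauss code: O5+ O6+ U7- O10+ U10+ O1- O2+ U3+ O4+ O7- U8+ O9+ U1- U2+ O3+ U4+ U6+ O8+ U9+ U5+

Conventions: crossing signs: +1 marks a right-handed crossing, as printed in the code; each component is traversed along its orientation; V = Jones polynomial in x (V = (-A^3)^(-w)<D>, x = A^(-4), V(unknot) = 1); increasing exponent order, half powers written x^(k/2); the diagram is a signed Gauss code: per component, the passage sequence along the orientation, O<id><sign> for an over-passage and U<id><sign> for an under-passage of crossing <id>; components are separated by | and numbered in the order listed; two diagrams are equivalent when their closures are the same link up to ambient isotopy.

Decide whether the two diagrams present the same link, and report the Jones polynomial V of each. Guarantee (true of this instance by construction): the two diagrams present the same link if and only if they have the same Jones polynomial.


equivalent: yes
D1 (bracket -A^-12 + A^-8 - A^-4 + 2 - A^4 + A^8; 12 crossings at w = +4): V = x - x^2 + 2x^3 - x^4 + x^5 - x^6
D2 (bracket -A^-6 + A^-2 - A^2 + 2A^6 - A^10 + A^14; 10 crossings at w = +6): V = x - x^2 + 2x^3 - x^4 + x^5 - x^6
key observation: Reidemeister moves carry D1 (12 crossings) to D2 (10)


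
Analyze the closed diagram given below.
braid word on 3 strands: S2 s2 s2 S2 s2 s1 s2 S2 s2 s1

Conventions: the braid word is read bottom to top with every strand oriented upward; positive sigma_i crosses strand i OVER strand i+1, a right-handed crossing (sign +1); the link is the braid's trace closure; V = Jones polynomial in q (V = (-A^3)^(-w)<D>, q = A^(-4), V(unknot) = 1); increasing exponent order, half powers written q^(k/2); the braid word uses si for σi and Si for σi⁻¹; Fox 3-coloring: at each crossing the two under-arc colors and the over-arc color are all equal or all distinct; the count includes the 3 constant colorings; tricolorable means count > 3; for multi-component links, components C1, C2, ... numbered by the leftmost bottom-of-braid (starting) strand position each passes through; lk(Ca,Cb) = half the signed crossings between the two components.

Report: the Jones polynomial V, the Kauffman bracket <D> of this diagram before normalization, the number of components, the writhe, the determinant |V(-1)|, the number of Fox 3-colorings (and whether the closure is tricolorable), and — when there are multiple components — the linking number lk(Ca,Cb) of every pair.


V(q) = q + q^3 - q^4
bracket: -A^-4 + 1 + A^8, w = +4
1 component, writhe +4, over 10 crossings
det 3, colorings 9 of 3^10 — tricolorable
observation: free reduction leaves σ2 σ1 σ2 σ1 of the original 10 letters


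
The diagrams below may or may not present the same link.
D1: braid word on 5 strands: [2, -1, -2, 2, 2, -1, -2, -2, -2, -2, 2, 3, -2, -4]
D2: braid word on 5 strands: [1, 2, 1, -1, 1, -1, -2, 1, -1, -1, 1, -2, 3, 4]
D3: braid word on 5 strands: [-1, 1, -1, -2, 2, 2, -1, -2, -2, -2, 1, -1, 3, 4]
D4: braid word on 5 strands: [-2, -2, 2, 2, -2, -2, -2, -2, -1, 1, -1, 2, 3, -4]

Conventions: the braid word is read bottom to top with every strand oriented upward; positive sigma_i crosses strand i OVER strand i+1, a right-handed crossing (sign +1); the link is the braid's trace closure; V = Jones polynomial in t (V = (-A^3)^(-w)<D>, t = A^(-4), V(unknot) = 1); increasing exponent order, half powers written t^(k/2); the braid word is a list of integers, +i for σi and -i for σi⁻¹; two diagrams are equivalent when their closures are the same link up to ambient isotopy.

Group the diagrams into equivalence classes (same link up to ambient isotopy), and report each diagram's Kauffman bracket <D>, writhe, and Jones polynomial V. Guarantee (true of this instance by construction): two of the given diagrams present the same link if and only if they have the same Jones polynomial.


equivalence classes: {D1, D3} | {D2} | {D4}
D1 (bracket A^-8 - A^-4 + 2 - A^4 + A^8 - A^12; 14 crossings at w = -4): V = -t^-6 + t^-5 - t^-4 + 2t^-3 - t^-2 + t^-1
V(D2) = 1  (w +2, c 14, <D> = A^6)
V(D3) = -t^-6 + t^-5 - t^-4 + 2t^-3 - t^-2 + t^-1  (w -2, c 14, <D> = A^-2 - A^2 + 2A^6 - A^10 + A^14 - A^18)
V(D4) = -t^-4 + t^-3 + t^-1  [14 crossings, <D> = A^-8 + 1 - A^4, w = -4]
key observation: 3 values of V(t) split the 4 diagrams
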